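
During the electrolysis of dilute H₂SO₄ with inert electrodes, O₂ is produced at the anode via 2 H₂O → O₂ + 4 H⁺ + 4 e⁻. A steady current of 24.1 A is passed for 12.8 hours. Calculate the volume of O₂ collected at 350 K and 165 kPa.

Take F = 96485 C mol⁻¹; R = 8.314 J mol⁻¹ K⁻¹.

50.7 L

Q = I·t = 24.10 A × 46080 s = 1111000 C.
n(e⁻) = Q/F = 1111000 / 96485 = 11.51 mol.
4 electrons are transferred per O₂ molecule, so n(O₂) = 11.51 / 4 = 2.877 mol.
V = nRT/P = (2.877 × 8.314 × 350) / (165 × 10³ Pa) = 0.0507 m³ = 50.7 L.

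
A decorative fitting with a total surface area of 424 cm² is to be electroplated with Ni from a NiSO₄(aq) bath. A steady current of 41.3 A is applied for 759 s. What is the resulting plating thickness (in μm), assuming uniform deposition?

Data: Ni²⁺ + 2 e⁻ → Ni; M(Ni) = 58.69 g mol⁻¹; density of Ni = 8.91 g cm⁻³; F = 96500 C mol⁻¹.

25.2 μm

Q = I·t = 41.30 × 759.00 = 31350 C; n(e⁻) = 0.3248 mol.
n(Ni) = n(e⁻)/2 = 0.1624 mol, so m = 0.1624 × 58.69 = 9.532 g.
Volume = m/ρ = 9.532 / 8.91 = 1.070 cm³.
Thickness = V/A = 1.070 / 424 = 0.00252 cm = 25.2 μm.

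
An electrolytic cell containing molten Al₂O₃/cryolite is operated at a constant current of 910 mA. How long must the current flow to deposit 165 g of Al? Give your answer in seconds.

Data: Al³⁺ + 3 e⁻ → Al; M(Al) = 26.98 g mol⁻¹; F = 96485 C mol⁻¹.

1.95 × 10⁶ s

n(Al) = m/M = 165 / 26.98 = 6.116 mol.
Each Al atom requires 3 electrons, so n(e⁻) = 3 × 6.116 = 18.35 mol.
Q = n(e⁻)·F = 18.35 × 96485 = 1770000 C.
t = Q/I = 1770000 / 0.9100 A = 1945000 s.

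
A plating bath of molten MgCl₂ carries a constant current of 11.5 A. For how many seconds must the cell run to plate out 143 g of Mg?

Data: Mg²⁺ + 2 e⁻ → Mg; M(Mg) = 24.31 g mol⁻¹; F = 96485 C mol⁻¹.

98700 s

n(Mg) = m/M = 143 / 24.31 = 5.882 mol.
Each Mg atom requires 2 electrons, so n(e⁻) = 2 × 5.882 = 11.76 mol.
Q = n(e⁻)·F = 11.76 × 96485 = 1135000 C.
t = Q/I = 1135000 / 11.50 A = 98710 s.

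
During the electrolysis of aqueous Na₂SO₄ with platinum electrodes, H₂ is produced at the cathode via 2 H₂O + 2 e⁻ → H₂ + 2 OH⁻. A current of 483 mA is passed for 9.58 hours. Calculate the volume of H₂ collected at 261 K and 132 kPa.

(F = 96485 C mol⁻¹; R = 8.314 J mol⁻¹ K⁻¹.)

Q = I·t = 0.4830 A × 34488 s = 16660 C.
n(e⁻) = Q/F = 16660 / 96485 = 0.1726 mol.
2 electrons are transferred per H₂ molecule, so n(H₂) = 0.1726 / 2 = 0.08632 mol.
V = nRT/P = (0.08632 × 8.314 × 261) / (132 × 10³ Pa) = 0.00142 m³ = 1.42 L.

1.42 L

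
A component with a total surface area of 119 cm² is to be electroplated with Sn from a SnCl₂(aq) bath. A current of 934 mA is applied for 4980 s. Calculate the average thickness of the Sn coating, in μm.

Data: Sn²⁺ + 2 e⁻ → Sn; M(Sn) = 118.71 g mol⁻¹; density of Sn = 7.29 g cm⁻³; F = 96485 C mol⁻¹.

33.0 μm

Q = I·t = 0.9340 × 4980.0 = 4651 C; n(e⁻) = 0.04821 mol.
n(Sn) = n(e⁻)/2 = 0.02410 mol, so m = 0.02410 × 118.71 = 2.861 g.
Volume = m/ρ = 2.861 / 7.29 = 0.3925 cm³.
Thickness = V/A = 0.3925 / 119 = 0.00330 cm = 33.0 μm.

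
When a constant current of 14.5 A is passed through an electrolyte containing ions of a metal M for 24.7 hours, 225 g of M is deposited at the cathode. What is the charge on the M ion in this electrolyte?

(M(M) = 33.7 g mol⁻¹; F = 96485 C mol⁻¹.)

Q = I·t = 14.50 A × 88920 s = 1289000 C, so n(e⁻) = 1289000/96485 = 13.36 mol.
n(M) deposited = 225 / 33.7 = 6.677 mol.
Electrons per atom = n(e⁻)/n(M) = 13.36 / 6.677 = 2.00 ≈ 2, so the ion is M²⁺.

+2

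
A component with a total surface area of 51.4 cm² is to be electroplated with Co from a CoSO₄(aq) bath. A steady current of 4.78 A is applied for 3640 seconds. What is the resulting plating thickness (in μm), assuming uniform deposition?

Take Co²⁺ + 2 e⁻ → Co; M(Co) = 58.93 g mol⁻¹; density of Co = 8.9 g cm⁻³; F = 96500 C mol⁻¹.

116 μm

Q = I·t = 4.780 × 3640.0 = 17400 C; n(e⁻) = 0.1803 mol.
n(Co) = n(e⁻)/2 = 0.09015 mol, so m = 0.09015 × 58.93 = 5.313 g.
Volume = m/ρ = 5.313 / 8.9 = 0.5969 cm³.
Thickness = V/A = 0.5969 / 51.4 = 0.0116 cm = 116 μm.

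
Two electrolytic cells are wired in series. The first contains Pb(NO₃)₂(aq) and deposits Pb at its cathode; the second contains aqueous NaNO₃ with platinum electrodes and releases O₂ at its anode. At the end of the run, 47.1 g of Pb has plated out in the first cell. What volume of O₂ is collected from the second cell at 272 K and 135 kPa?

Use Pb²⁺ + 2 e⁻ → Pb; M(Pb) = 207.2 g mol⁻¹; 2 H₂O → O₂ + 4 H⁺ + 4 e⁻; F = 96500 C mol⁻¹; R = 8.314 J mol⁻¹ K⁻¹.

1.90 L

n(Pb) = 47.1 / 207.2 = 0.2273 mol, so n(e⁻) = 2 × 0.2273 = 0.4546 mol.
The cells are in series, so the same 0.4546 mol of electrons passes through the second cell.
2 H₂O → O₂ + 4 H⁺ + 4 e⁻ — 4 mol e⁻ per mol O₂, so n(O₂) = 0.4546/4 = 0.1137 mol.
V = nRT/P = (0.1137 × 8.314 × 272) / (135 × 10³) = 0.00190 m³ = 1.90 L.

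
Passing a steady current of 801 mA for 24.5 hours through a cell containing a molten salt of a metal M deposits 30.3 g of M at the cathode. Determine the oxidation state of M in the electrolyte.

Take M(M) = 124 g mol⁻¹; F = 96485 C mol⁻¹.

+3

Q = I·t = 0.8010 A × 88200 s = 70650 C, so n(e⁻) = 70650/96485 = 0.7322 mol.
n(M) deposited = 30.3 / 124 = 0.2444 mol.
Electrons per atom = n(e⁻)/n(M) = 0.7322 / 0.2444 = 3.00 ≈ 3, so the ion is M³⁺.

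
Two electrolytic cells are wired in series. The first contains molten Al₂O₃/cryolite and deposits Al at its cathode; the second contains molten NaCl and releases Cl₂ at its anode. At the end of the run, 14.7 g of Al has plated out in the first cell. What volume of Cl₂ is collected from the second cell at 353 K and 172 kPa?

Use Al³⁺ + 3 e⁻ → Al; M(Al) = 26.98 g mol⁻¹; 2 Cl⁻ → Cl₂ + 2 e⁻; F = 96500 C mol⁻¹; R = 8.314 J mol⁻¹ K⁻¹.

n(Al) = 14.7 / 26.98 = 0.5448 mol, so n(e⁻) = 3 × 0.5448 = 1.635 mol.
The cells are in series, so the same 1.635 mol of electrons passes through the second cell.
2 Cl⁻ → Cl₂ + 2 e⁻ — 2 mol e⁻ per mol Cl₂, so n(Cl₂) = 1.635/2 = 0.8173 mol.
V = nRT/P = (0.8173 × 8.314 × 353) / (172 × 10³) = 0.0139 m³ = 13.9 L.

13.9 L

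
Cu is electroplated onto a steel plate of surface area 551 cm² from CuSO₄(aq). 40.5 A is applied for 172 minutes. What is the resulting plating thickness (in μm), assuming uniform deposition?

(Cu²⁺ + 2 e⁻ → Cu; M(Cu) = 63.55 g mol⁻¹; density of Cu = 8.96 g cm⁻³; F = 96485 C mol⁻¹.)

279 μm

Q = I·t = 40.50 × 10320 = 418000 C; n(e⁻) = 4.332 mol.
n(Cu) = n(e⁻)/2 = 2.166 mol, so m = 2.166 × 63.55 = 137.6 g.
Volume = m/ρ = 137.6 / 8.96 = 15.36 cm³.
Thickness = V/A = 15.36 / 551 = 0.0279 cm = 279 μm.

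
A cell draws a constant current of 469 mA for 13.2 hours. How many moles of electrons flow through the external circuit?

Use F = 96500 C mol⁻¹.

Q = I·t = 0.4690 A × 47520 s = 22290 C.
n(e⁻) = Q/F = 22290 / 96500 = 0.231 mol.

0.231 mol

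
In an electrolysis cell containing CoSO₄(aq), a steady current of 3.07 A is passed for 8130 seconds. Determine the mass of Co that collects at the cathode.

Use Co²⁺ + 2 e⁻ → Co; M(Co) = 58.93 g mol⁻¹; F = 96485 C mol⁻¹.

Q = I·t = 3.070 A × 8130.0 s = 24960 C.
n(e⁻) = Q/F = 24960 / 96485 = 0.2587 mol.
Co²⁺ + 2 e⁻ → Co, so n(Co) = n(e⁻)/2 = 0.1293 mol.
m = n·M = 0.1293 × 58.93 = 7.62 g.

7.62 g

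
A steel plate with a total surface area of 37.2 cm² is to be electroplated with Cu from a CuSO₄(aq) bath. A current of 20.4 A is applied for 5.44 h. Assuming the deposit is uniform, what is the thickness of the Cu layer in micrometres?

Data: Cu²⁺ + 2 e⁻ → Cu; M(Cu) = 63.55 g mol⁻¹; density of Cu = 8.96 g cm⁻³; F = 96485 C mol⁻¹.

3950 μm

Q = I·t = 20.40 × 19584 = 399500 C; n(e⁻) = 4.141 mol.
n(Cu) = n(e⁻)/2 = 2.070 mol, so m = 2.070 × 63.55 = 131.6 g.
Volume = m/ρ = 131.6 / 8.96 = 14.68 cm³.
Thickness = V/A = 14.68 / 37.2 = 0.395 cm = 3950 μm.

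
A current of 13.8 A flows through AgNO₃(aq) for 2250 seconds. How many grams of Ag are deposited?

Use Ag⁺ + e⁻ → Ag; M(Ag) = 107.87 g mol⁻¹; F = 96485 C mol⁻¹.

Q = I·t = 13.80 A × 2250.0 s = 31050 C.
n(e⁻) = Q/F = 31050 / 96485 = 0.3218 mol.
Ag⁺ + e⁻ → Ag, so n(Ag) = n(e⁻)/1 = 0.3218 mol.
m = n·M = 0.3218 × 107.87 = 34.7 g.

34.7 g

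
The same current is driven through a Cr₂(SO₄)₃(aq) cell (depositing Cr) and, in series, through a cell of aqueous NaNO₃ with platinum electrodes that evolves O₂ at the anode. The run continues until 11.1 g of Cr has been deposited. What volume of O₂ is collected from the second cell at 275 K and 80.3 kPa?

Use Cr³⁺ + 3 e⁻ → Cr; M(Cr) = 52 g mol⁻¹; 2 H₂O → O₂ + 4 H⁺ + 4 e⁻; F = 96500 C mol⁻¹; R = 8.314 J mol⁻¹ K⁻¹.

4.56 L

n(Cr) = 11.1 / 52 = 0.2135 mol, so n(e⁻) = 3 × 0.2135 = 0.6404 mol.
The cells are in series, so the same 0.6404 mol of electrons passes through the second cell.
2 H₂O → O₂ + 4 H⁺ + 4 e⁻ — 4 mol e⁻ per mol O₂, so n(O₂) = 0.6404/4 = 0.1601 mol.
V = nRT/P = (0.1601 × 8.314 × 275) / (80.3 × 10³) = 0.00456 m³ = 4.56 L.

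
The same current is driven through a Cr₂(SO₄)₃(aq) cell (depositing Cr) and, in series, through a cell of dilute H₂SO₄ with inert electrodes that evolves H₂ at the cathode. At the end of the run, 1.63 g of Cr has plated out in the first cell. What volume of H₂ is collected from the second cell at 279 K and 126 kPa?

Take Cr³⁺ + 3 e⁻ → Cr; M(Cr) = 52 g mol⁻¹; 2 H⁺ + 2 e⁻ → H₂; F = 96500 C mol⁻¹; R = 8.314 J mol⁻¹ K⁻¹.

0.866 L

n(Cr) = 1.63 / 52 = 0.03135 mol, so n(e⁻) = 3 × 0.03135 = 0.09404 mol.
The cells are in series, so the same 0.09404 mol of electrons passes through the second cell.
2 H⁺ + 2 e⁻ → H₂ — 2 mol e⁻ per mol H₂, so n(H₂) = 0.09404/2 = 0.04702 mol.
V = nRT/P = (0.04702 × 8.314 × 279) / (126 × 10³) = 8.66 × 10⁻⁴ m³ = 0.866 L.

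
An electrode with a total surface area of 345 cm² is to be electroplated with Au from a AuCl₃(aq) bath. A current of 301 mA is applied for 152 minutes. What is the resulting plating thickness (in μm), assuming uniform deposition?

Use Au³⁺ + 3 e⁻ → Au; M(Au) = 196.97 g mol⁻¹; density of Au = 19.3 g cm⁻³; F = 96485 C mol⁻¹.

Q = I·t = 0.3010 × 9120.0 = 2745 C; n(e⁻) = 0.02845 mol.
n(Au) = n(e⁻)/3 = 0.009484 mol, so m = 0.009484 × 196.97 = 1.868 g.
Volume = m/ρ = 1.868 / 19.3 = 0.09679 cm³.
Thickness = V/A = 0.09679 / 345 = 2.81 × 10⁻⁴ cm = 2.81 μm.

2.81 μm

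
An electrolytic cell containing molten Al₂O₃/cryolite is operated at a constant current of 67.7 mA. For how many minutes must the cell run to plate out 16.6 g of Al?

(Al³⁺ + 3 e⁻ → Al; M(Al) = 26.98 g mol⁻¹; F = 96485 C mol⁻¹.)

n(Al) = m/M = 16.6 / 26.98 = 0.6153 mol.
Each Al atom requires 3 electrons, so n(e⁻) = 3 × 0.6153 = 1.846 mol.
Q = n(e⁻)·F = 1.846 × 96485 = 178100 C.
t = Q/I = 178100 / 0.06770 A = 2631000 s = 43800 min.

43800 min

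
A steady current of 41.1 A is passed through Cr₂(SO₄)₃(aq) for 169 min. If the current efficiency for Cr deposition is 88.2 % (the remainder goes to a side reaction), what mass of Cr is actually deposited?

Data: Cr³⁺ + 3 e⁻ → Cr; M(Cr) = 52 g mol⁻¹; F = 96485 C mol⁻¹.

66.0 g

Q = I·t = 41.10 × 10140 = 416800 C.
n(e⁻) = 416800/96485 = 4.319 mol; theoretically n(Cr) = 4.319/3 = 1.440 mol, m_theo = 74.87 g.
At 88.2 % efficiency, m_actual = 0.882 × 74.87 = 66.0 g.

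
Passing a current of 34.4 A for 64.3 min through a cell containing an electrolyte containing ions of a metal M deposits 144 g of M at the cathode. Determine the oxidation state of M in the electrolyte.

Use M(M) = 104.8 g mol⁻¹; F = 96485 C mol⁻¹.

+1

Q = I·t = 34.40 A × 3858.0 s = 132700 C, so n(e⁻) = 132700/96485 = 1.376 mol.
n(M) deposited = 144 / 104.8 = 1.374 mol.
Electrons per atom = n(e⁻)/n(M) = 1.376 / 1.374 = 1.00 ≈ 1, so the ion is M⁺.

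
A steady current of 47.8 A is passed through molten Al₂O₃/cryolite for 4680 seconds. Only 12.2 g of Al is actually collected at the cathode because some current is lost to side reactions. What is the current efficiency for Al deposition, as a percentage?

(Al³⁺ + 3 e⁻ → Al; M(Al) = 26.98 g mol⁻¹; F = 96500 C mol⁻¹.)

58.5 %

Q = I·t = 47.80 × 4680.0 = 223700 C; n(e⁻) = 223700/96500 = 2.318 mol.
Theoretical n(Al) = n(e⁻)/3 = 0.7727 mol, i.e. m_theo = 0.7727 × 26.98 = 20.85 g.
Efficiency = m_actual / m_theo = 12.2 / 20.85 = 58.5 %.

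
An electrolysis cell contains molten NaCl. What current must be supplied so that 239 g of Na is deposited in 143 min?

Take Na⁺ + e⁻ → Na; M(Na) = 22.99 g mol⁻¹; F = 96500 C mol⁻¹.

n(Na) = 239 / 22.99 = 10.40 mol.
n(e⁻) = 1 × 10.40 = 10.40 mol.
Q = n(e⁻)·F = 10.40 × 96500 = 1003000 C.
I = Q/t = 1003000 / 8580.0 s = 117 A.

117 A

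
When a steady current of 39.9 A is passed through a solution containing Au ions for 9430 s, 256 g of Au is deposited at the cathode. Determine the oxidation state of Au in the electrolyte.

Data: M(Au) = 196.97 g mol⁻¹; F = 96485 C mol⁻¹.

Q = I·t = 39.90 A × 9430.0 s = 376300 C, so n(e⁻) = 376300/96485 = 3.900 mol.
n(Au) deposited = 256 / 196.97 = 1.300 mol.
Electrons per atom = n(e⁻)/n(Au) = 3.900 / 1.300 = 3.00 ≈ 3, so the ion is Au³⁺.

+3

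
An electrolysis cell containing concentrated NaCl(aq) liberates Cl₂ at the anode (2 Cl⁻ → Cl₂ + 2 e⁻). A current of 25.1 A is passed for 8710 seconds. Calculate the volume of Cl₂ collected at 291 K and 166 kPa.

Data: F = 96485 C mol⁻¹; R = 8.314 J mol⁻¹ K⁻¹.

Q = I·t = 25.10 A × 8710.0 s = 218600 C.
n(e⁻) = Q/F = 218600 / 96485 = 2.266 mol.
2 electrons are transferred per Cl₂ molecule, so n(Cl₂) = 2.266 / 2 = 1.133 mol.
V = nRT/P = (1.133 × 8.314 × 291) / (166 × 10³ Pa) = 0.0165 m³ = 16.5 L.

16.5 L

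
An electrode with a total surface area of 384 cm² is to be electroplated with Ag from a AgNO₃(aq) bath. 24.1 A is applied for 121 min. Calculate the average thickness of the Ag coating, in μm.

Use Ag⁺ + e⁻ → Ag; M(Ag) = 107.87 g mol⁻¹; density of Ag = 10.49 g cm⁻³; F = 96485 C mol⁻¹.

Q = I·t = 24.10 × 7260.0 = 175000 C; n(e⁻) = 1.813 mol.
n(Ag) = n(e⁻)/1 = 1.813 mol, so m = 1.813 × 107.87 = 195.6 g.
Volume = m/ρ = 195.6 / 10.49 = 18.65 cm³.
Thickness = V/A = 18.65 / 384 = 0.0486 cm = 486 μm.

486 μm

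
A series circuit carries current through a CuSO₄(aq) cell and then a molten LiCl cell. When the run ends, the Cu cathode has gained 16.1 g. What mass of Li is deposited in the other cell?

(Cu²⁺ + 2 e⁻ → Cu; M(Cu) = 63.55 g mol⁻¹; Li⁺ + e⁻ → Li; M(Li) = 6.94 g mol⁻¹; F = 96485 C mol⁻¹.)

3.52 g

n(Cu) = 16.1 / 63.55 = 0.2533 mol.
Since Cu²⁺ + 2 e⁻ → Cu, n(e⁻) passed = 2 × 0.2533 = 0.5067 mol.
Cells in series carry the same charge, so the same 0.5067 mol of electrons passes through cell 2.
Li⁺ + e⁻ → Li, so n(Li) = 0.5067 / 1 = 0.5067 mol.
m(Li) = 0.5067 × 6.94 = 3.52 g.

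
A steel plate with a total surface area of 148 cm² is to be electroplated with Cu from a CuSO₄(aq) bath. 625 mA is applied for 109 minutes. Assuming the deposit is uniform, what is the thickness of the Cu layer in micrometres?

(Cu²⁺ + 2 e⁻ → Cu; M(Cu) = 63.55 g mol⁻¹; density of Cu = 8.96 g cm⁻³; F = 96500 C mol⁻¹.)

Q = I·t = 0.6250 × 6540.0 = 4088 C; n(e⁻) = 0.04236 mol.
n(Cu) = n(e⁻)/2 = 0.02118 mol, so m = 0.02118 × 63.55 = 1.346 g.
Volume = m/ρ = 1.346 / 8.96 = 0.1502 cm³.
Thickness = V/A = 0.1502 / 148 = 0.00101 cm = 10.1 μm.

10.1 μm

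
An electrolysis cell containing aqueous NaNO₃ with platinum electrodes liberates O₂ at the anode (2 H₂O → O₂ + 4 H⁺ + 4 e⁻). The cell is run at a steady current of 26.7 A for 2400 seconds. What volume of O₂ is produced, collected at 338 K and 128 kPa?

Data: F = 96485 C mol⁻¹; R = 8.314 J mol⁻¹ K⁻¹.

3.65 L

Q = I·t = 26.70 A × 2400.0 s = 64080 C.
n(e⁻) = Q/F = 64080 / 96485 = 0.6641 mol.
4 electrons are transferred per O₂ molecule, so n(O₂) = 0.6641 / 4 = 0.1660 mol.
V = nRT/P = (0.1660 × 8.314 × 338) / (128 × 10³ Pa) = 0.00365 m³ = 3.65 L.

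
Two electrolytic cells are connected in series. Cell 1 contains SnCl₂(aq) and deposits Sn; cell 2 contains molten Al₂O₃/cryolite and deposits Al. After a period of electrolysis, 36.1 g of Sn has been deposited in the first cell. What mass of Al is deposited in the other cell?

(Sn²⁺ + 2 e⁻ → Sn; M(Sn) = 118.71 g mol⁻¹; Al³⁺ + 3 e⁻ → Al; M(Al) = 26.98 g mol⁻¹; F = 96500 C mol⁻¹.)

n(Sn) = 36.1 / 118.71 = 0.3041 mol.
Since Sn²⁺ + 2 e⁻ → Sn, n(e⁻) passed = 2 × 0.3041 = 0.6082 mol.
Cells in series carry the same charge, so the same 0.6082 mol of electrons passes through cell 2.
Al³⁺ + 3 e⁻ → Al, so n(Al) = 0.6082 / 3 = 0.2027 mol.
m(Al) = 0.2027 × 26.98 = 5.47 g.

5.47 g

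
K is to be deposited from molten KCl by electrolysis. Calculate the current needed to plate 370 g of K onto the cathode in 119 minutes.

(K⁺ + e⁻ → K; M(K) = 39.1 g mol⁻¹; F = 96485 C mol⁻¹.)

128 A

n(K) = 370 / 39.1 = 9.463 mol.
n(e⁻) = 1 × 9.463 = 9.463 mol.
Q = n(e⁻)·F = 9.463 × 96485 = 913000 C.
I = Q/t = 913000 / 7140.0 s = 128 A.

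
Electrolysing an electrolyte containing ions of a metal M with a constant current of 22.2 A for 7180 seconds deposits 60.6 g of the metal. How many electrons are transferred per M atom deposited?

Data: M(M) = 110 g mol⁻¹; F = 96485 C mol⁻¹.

3

Q = I·t = 22.20 A × 7180.0 s = 159400 C, so n(e⁻) = 159400/96485 = 1.652 mol.
n(M) deposited = 60.6 / 110 = 0.5509 mol.
Electrons per atom = n(e⁻)/n(M) = 1.652 / 0.5509 = 3.00 ≈ 3, so the ion is M³⁺.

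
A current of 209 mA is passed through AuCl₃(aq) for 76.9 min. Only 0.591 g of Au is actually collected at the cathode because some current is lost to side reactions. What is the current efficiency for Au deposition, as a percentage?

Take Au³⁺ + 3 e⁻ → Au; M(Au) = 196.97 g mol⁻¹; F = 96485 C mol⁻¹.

Q = I·t = 0.2090 × 4614.0 = 964.3 C; n(e⁻) = 964.3/96485 = 0.009995 mol.
Theoretical n(Au) = n(e⁻)/3 = 0.003332 mol, i.e. m_theo = 0.003332 × 196.97 = 0.6562 g.
Efficiency = m_actual / m_theo = 0.591 / 0.6562 = 90.1 %.

90.1 %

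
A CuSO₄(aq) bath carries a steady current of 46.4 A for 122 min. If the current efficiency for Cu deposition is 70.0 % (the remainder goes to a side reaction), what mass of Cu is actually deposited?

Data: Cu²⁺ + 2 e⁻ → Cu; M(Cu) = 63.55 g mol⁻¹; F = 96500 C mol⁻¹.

Q = I·t = 46.40 × 7320.0 = 339600 C.
n(e⁻) = 339600/96500 = 3.520 mol; theoretically n(Cu) = 3.520/2 = 1.760 mol, m_theo = 111.8 g.
At 70.0 % efficiency, m_actual = 0.700 × 111.8 = 78.3 g.

78.3 g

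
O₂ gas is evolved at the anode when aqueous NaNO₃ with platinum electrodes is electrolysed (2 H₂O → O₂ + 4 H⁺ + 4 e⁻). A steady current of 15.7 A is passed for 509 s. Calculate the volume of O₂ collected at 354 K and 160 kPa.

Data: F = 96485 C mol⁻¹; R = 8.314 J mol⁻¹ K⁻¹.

0.381 L

Q = I·t = 15.70 A × 509.00 s = 7991 C.
n(e⁻) = Q/F = 7991 / 96485 = 0.08282 mol.
4 electrons are transferred per O₂ molecule, so n(O₂) = 0.08282 / 4 = 0.02071 mol.
V = nRT/P = (0.02071 × 8.314 × 354) / (160 × 10³ Pa) = 3.81 × 10⁻⁴ m³ = 0.381 L.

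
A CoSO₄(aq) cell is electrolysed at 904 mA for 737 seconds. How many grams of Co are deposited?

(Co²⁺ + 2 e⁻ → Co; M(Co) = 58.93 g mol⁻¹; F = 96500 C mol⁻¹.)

Q = I·t = 0.9040 A × 737.00 s = 666.2 C.
n(e⁻) = Q/F = 666.2 / 96500 = 0.006904 mol.
Co²⁺ + 2 e⁻ → Co, so n(Co) = n(e⁻)/2 = 0.003452 mol.
m = n·M = 0.003452 × 58.93 = 0.203 g.

0.203 g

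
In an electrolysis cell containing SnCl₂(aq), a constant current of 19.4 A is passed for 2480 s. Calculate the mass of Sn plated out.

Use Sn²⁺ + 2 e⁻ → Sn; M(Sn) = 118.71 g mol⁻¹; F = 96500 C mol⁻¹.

29.6 g

Q = I·t = 19.40 A × 2480.0 s = 48110 C.
n(e⁻) = Q/F = 48110 / 96500 = 0.4986 mol.
Sn²⁺ + 2 e⁻ → Sn, so n(Sn) = n(e⁻)/2 = 0.2493 mol.
m = n·M = 0.2493 × 118.71 = 29.6 g.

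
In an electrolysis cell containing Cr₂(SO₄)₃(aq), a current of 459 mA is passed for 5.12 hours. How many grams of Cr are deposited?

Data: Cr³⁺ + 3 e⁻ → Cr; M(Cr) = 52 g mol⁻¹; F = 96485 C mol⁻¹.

Q = I·t = 0.4590 A × 18432 s = 8460 C.
n(e⁻) = Q/F = 8460 / 96485 = 0.08769 mol.
Cr³⁺ + 3 e⁻ → Cr, so n(Cr) = n(e⁻)/3 = 0.02923 mol.
m = n·M = 0.02923 × 52 = 1.52 g.

1.52 g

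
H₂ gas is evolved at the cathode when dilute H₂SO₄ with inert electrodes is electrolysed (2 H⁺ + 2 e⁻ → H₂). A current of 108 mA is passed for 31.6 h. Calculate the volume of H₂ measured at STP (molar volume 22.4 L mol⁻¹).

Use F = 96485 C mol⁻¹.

Q = I·t = 0.1080 A × 113760 s = 12290 C.
n(e⁻) = Q/F = 12290 / 96485 = 0.1273 mol.
2 electrons are transferred per H₂ molecule, so n(H₂) = 0.1273 / 2 = 0.06367 mol.
V = n × V_m = 0.06367 × 22.4 = 1.43 L.

1.43 L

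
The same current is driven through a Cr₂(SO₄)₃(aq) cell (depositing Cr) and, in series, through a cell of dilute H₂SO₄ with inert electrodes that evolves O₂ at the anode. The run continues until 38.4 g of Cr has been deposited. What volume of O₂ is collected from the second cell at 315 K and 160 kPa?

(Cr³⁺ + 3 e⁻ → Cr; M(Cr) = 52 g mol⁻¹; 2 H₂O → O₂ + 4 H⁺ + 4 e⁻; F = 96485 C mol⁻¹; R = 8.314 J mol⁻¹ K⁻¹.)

n(Cr) = 38.4 / 52 = 0.7385 mol, so n(e⁻) = 3 × 0.7385 = 2.215 mol.
The cells are in series, so the same 2.215 mol of electrons passes through the second cell.
2 H₂O → O₂ + 4 H⁺ + 4 e⁻ — 4 mol e⁻ per mol O₂, so n(O₂) = 2.215/4 = 0.5538 mol.
V = nRT/P = (0.5538 × 8.314 × 315) / (160 × 10³) = 0.00907 m³ = 9.07 L.

9.07 L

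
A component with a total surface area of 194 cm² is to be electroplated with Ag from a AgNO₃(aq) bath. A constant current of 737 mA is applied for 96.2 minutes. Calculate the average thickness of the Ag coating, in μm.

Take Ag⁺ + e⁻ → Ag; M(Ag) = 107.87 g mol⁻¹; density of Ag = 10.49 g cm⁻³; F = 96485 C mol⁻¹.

23.4 μm

Q = I·t = 0.7370 × 5772.0 = 4254 C; n(e⁻) = 0.04409 mol.
n(Ag) = n(e⁻)/1 = 0.04409 mol, so m = 0.04409 × 107.87 = 4.756 g.
Volume = m/ρ = 4.756 / 10.49 = 0.4534 cm³.
Thickness = V/A = 0.4534 / 194 = 0.00234 cm = 23.4 μm.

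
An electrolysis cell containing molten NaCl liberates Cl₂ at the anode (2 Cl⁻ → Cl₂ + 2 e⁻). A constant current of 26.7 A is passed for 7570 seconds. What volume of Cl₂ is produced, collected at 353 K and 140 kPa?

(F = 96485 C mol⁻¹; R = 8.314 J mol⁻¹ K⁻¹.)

22.0 L

Q = I·t = 26.70 A × 7570.0 s = 202100 C.
n(e⁻) = Q/F = 202100 / 96485 = 2.095 mol.
2 electrons are transferred per Cl₂ molecule, so n(Cl₂) = 2.095 / 2 = 1.047 mol.
V = nRT/P = (1.047 × 8.314 × 353) / (140 × 10³ Pa) = 0.0220 m³ = 22.0 L.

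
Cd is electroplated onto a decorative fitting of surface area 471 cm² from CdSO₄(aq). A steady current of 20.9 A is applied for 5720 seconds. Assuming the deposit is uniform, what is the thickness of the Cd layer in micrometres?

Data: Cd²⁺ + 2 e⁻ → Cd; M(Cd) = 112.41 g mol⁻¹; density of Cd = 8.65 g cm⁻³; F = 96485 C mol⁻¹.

Q = I·t = 20.90 × 5720.0 = 119500 C; n(e⁻) = 1.239 mol.
n(Cd) = n(e⁻)/2 = 0.6195 mol, so m = 0.6195 × 112.41 = 69.64 g.
Volume = m/ρ = 69.64 / 8.65 = 8.051 cm³.
Thickness = V/A = 8.051 / 471 = 0.0171 cm = 171 μm.

171 μm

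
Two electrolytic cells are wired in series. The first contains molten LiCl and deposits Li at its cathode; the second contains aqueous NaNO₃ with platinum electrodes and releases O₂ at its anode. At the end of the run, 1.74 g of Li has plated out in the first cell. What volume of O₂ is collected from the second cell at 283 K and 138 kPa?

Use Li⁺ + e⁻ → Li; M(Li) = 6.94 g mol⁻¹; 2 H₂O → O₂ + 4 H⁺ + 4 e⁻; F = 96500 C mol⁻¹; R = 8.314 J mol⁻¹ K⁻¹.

n(Li) = 1.74 / 6.94 = 0.2507 mol, so n(e⁻) = 1 × 0.2507 = 0.2507 mol.
The cells are in series, so the same 0.2507 mol of electrons passes through the second cell.
2 H₂O → O₂ + 4 H⁺ + 4 e⁻ — 4 mol e⁻ per mol O₂, so n(O₂) = 0.2507/4 = 0.06268 mol.
V = nRT/P = (0.06268 × 8.314 × 283) / (138 × 10³) = 0.00107 m³ = 1.07 L.

1.07 L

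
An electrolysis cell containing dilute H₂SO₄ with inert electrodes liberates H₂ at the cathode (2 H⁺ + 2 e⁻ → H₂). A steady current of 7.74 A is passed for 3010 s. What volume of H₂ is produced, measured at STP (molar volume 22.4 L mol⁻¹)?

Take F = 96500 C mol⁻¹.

Q = I·t = 7.740 A × 3010.0 s = 23300 C.
n(e⁻) = Q/F = 23300 / 96500 = 0.2414 mol.
2 electrons are transferred per H₂ molecule, so n(H₂) = 0.2414 / 2 = 0.1207 mol.
V = n × V_m = 0.1207 × 22.4 = 2.70 L.

2.70 L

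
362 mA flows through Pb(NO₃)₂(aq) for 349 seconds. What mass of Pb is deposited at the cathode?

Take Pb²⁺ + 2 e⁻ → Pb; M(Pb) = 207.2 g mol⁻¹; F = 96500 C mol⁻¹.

0.136 g

Q = I·t = 0.3620 A × 349.00 s = 126.3 C.
n(e⁻) = Q/F = 126.3 / 96500 = 0.001309 mol.
Pb²⁺ + 2 e⁻ → Pb, so n(Pb) = n(e⁻)/2 = 0.0006546 mol.
m = n·M = 0.0006546 × 207.2 = 0.136 g.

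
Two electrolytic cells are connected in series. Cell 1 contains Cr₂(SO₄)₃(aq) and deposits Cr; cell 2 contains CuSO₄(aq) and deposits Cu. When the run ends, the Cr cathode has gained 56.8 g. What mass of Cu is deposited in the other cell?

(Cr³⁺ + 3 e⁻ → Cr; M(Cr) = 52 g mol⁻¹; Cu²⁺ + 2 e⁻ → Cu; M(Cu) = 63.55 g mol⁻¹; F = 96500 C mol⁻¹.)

n(Cr) = 56.8 / 52 = 1.092 mol.
Since Cr³⁺ + 3 e⁻ → Cr, n(e⁻) passed = 3 × 1.092 = 3.277 mol.
Cells in series carry the same charge, so the same 3.277 mol of electrons passes through cell 2.
Cu²⁺ + 2 e⁻ → Cu, so n(Cu) = 3.277 / 2 = 1.638 mol.
m(Cu) = 1.638 × 63.55 = 104 g.

104 g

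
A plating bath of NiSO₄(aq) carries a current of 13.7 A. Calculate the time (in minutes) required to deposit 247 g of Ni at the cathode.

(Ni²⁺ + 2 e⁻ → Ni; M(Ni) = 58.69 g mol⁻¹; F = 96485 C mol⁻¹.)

n(Ni) = m/M = 247 / 58.69 = 4.209 mol.
Each Ni atom requires 2 electrons, so n(e⁻) = 2 × 4.209 = 8.417 mol.
Q = n(e⁻)·F = 8.417 × 96485 = 812100 C.
t = Q/I = 812100 / 13.70 A = 59280 s = 988 min.

988 min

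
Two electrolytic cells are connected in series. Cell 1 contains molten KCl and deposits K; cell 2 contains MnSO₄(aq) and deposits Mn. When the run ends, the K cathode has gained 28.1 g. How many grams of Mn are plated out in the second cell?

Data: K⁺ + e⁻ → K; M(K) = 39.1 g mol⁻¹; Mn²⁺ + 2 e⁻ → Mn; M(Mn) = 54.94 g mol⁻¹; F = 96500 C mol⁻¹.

n(K) = 28.1 / 39.1 = 0.7187 mol.
Since K⁺ + e⁻ → K, n(e⁻) passed = 1 × 0.7187 = 0.7187 mol.
Cells in series carry the same charge, so the same 0.7187 mol of electrons passes through cell 2.
Mn²⁺ + 2 e⁻ → Mn, so n(Mn) = 0.7187 / 2 = 0.3593 mol.
m(Mn) = 0.3593 × 54.94 = 19.7 g.

19.7 g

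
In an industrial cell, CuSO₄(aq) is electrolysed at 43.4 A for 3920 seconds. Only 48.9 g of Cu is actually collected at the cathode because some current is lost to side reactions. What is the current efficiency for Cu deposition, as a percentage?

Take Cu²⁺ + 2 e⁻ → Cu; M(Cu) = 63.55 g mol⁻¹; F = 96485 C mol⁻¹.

87.3 %

Q = I·t = 43.40 × 3920.0 = 170100 C; n(e⁻) = 170100/96485 = 1.763 mol.
Theoretical n(Cu) = n(e⁻)/2 = 0.8816 mol, i.e. m_theo = 0.8816 × 63.55 = 56.03 g.
Efficiency = m_actual / m_theo = 48.9 / 56.03 = 87.3 %.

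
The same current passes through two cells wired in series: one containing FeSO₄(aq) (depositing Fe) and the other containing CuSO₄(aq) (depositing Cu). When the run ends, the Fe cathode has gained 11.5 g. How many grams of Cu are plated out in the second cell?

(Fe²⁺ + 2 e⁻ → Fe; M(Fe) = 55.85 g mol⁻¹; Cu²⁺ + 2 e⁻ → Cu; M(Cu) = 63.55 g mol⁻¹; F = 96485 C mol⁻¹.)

n(Fe) = 11.5 / 55.85 = 0.2059 mol.
Since Fe²⁺ + 2 e⁻ → Fe, n(e⁻) passed = 2 × 0.2059 = 0.4118 mol.
Cells in series carry the same charge, so the same 0.4118 mol of electrons passes through cell 2.
Cu²⁺ + 2 e⁻ → Cu, so n(Cu) = 0.4118 / 2 = 0.2059 mol.
m(Cu) = 0.2059 × 63.55 = 13.1 g.

13.1 g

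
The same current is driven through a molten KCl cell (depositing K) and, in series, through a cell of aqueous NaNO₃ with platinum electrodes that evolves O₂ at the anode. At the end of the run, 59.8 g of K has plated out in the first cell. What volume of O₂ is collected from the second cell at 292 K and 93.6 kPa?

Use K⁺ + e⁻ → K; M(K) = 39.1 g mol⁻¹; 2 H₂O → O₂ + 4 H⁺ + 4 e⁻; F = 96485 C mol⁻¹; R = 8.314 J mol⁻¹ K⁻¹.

n(K) = 59.8 / 39.1 = 1.529 mol, so n(e⁻) = 1 × 1.529 = 1.529 mol.
The cells are in series, so the same 1.529 mol of electrons passes through the second cell.
2 H₂O → O₂ + 4 H⁺ + 4 e⁻ — 4 mol e⁻ per mol O₂, so n(O₂) = 1.529/4 = 0.3824 mol.
V = nRT/P = (0.3824 × 8.314 × 292) / (93.6 × 10³) = 0.00992 m³ = 9.92 L.

9.92 L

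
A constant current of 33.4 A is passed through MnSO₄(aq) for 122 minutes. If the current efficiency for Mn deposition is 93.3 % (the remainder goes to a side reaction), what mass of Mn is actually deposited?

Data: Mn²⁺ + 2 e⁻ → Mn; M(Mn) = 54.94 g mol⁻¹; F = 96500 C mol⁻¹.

64.9 g

Q = I·t = 33.40 × 7320.0 = 244500 C.
n(e⁻) = 244500/96500 = 2.534 mol; theoretically n(Mn) = 2.534/2 = 1.267 mol, m_theo = 69.60 g.
At 93.3 % efficiency, m_actual = 0.933 × 69.60 = 64.9 g.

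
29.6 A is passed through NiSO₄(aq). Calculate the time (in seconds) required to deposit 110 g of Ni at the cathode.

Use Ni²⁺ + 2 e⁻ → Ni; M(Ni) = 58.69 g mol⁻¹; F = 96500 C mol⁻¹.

12200 s

n(Ni) = m/M = 110 / 58.69 = 1.874 mol.
Each Ni atom requires 2 electrons, so n(e⁻) = 2 × 1.874 = 3.749 mol.
Q = n(e⁻)·F = 3.749 × 96500 = 361700 C.
t = Q/I = 361700 / 29.60 A = 12220 s.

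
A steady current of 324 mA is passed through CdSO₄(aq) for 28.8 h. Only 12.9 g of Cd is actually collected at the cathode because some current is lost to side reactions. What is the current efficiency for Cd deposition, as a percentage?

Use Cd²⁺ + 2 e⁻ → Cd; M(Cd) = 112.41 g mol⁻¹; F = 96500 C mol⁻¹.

65.9 %

Q = I·t = 0.3240 × 103680 = 33590 C; n(e⁻) = 33590/96500 = 0.3481 mol.
Theoretical n(Cd) = n(e⁻)/2 = 0.1741 mol, i.e. m_theo = 0.1741 × 112.41 = 19.57 g.
Efficiency = m_actual / m_theo = 12.9 / 19.57 = 65.9 %.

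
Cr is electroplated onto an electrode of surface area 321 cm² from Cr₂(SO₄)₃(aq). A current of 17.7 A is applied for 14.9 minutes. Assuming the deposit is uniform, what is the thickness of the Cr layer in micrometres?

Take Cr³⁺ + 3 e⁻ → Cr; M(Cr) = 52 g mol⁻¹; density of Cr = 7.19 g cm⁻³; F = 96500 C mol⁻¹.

Q = I·t = 17.70 × 894.00 = 15820 C; n(e⁻) = 0.1640 mol.
n(Cr) = n(e⁻)/3 = 0.05466 mol, so m = 0.05466 × 52 = 2.842 g.
Volume = m/ρ = 2.842 / 7.19 = 0.3953 cm³.
Thickness = V/A = 0.3953 / 321 = 0.00123 cm = 12.3 μm.

12.3 μm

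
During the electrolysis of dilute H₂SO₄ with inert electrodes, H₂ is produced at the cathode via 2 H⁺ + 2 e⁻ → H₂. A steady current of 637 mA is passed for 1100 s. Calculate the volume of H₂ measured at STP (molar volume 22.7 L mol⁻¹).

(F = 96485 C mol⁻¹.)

0.0824 L

Q = I·t = 0.6370 A × 1100.0 s = 700.7 C.
n(e⁻) = Q/F = 700.7 / 96485 = 0.007262 mol.
2 electrons are transferred per H₂ molecule, so n(H₂) = 0.007262 / 2 = 0.003631 mol.
V = n × V_m = 0.003631 × 22.7 = 0.0824 L.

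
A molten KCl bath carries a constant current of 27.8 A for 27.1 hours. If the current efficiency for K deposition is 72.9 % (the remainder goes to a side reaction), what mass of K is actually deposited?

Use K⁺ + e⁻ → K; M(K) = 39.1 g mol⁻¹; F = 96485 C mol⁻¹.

Q = I·t = 27.80 × 97560 = 2712000 C.
n(e⁻) = 2712000/96485 = 28.11 mol; theoretically n(K) = 28.11/1 = 28.11 mol, m_theo = 1099 g.
At 72.9 % efficiency, m_actual = 0.729 × 1099 = 801 g.

801 g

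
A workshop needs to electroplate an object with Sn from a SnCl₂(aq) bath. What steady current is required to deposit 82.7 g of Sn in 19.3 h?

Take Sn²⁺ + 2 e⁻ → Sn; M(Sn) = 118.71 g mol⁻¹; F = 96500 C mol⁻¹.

1.94 A

n(Sn) = 82.7 / 118.71 = 0.6967 mol.
n(e⁻) = 2 × 0.6967 = 1.393 mol.
Q = n(e⁻)·F = 1.393 × 96500 = 134500 C.
I = Q/t = 134500 / 69480 s = 1.94 A.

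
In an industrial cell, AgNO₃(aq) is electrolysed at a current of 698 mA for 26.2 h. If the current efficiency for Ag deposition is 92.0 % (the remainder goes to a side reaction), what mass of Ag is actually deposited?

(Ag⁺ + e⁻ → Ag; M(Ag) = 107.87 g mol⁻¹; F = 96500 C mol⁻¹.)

Q = I·t = 0.6980 × 94320 = 65840 C.
n(e⁻) = 65840/96500 = 0.6822 mol; theoretically n(Ag) = 0.6822/1 = 0.6822 mol, m_theo = 73.59 g.
At 92.0 % efficiency, m_actual = 0.920 × 73.59 = 67.7 g.

67.7 g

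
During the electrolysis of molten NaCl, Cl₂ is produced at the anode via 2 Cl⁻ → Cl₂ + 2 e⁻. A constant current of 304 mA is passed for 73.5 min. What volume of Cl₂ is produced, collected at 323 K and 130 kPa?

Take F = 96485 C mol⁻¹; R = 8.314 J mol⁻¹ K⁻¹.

Q = I·t = 0.3040 A × 4410.0 s = 1341 C.
n(e⁻) = Q/F = 1341 / 96485 = 0.01389 mol.
2 electrons are transferred per Cl₂ molecule, so n(Cl₂) = 0.01389 / 2 = 0.006947 mol.
V = nRT/P = (0.006947 × 8.314 × 323) / (130 × 10³ Pa) = 1.44 × 10⁻⁴ m³ = 0.144 L.

0.144 L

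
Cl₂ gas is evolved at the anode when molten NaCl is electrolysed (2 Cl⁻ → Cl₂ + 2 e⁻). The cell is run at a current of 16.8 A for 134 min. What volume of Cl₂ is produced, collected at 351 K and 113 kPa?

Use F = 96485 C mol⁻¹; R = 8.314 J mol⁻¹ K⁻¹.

Q = I·t = 16.80 A × 8040.0 s = 135100 C.
n(e⁻) = Q/F = 135100 / 96485 = 1.400 mol.
2 electrons are transferred per Cl₂ molecule, so n(Cl₂) = 1.400 / 2 = 0.7000 mol.
V = nRT/P = (0.7000 × 8.314 × 351) / (113 × 10³ Pa) = 0.0181 m³ = 18.1 L.

18.1 L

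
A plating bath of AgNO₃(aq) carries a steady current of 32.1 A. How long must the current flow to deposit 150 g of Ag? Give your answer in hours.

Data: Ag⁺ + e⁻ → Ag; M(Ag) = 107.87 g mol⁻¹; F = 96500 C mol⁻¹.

1.16 h

n(Ag) = m/M = 150 / 107.87 = 1.391 mol.
Each Ag atom requires 1 electron, so n(e⁻) = 1 × 1.391 = 1.391 mol.
Q = n(e⁻)·F = 1.391 × 96500 = 134200 C.
t = Q/I = 134200 / 32.10 A = 4180 s = 1.16 h.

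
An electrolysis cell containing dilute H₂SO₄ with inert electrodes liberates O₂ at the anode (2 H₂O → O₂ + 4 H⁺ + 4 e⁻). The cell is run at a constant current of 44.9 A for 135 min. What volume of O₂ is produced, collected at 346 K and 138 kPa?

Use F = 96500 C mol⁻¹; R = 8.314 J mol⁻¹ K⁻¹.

19.6 L

Q = I·t = 44.90 A × 8100.0 s = 363700 C.
n(e⁻) = Q/F = 363700 / 96500 = 3.769 mol.
4 electrons are transferred per O₂ molecule, so n(O₂) = 3.769 / 4 = 0.9422 mol.
V = nRT/P = (0.9422 × 8.314 × 346) / (138 × 10³ Pa) = 0.0196 m³ = 19.6 L.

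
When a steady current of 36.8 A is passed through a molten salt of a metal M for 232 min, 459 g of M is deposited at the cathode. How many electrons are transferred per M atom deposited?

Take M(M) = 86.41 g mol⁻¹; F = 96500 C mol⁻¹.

1

Q = I·t = 36.80 A × 13920 s = 512300 C, so n(e⁻) = 512300/96500 = 5.308 mol.
n(M) deposited = 459 / 86.41 = 5.312 mol.
Electrons per atom = n(e⁻)/n(M) = 5.308 / 5.312 = 0.999 ≈ 1, so the ion is M⁺.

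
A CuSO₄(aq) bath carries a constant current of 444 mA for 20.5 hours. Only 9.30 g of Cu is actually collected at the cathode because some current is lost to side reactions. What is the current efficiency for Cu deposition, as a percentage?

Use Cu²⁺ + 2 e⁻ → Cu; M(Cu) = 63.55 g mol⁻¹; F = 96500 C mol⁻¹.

Q = I·t = 0.4440 × 73800 = 32770 C; n(e⁻) = 32770/96500 = 0.3396 mol.
Theoretical n(Cu) = n(e⁻)/2 = 0.1698 mol, i.e. m_theo = 0.1698 × 63.55 = 10.79 g.
Efficiency = m_actual / m_theo = 9.30 / 10.79 = 86.2 %.

86.2 %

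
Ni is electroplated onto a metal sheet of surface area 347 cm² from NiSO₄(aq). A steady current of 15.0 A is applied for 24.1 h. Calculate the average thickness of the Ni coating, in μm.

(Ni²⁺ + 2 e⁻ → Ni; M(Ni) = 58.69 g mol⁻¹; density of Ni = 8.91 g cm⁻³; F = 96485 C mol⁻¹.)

Q = I·t = 15.00 × 86760 = 1301000 C; n(e⁻) = 13.49 mol.
n(Ni) = n(e⁻)/2 = 6.744 mol, so m = 6.744 × 58.69 = 395.8 g.
Volume = m/ρ = 395.8 / 8.91 = 44.42 cm³.
Thickness = V/A = 44.42 / 347 = 0.128 cm = 1280 μm.

1280 μm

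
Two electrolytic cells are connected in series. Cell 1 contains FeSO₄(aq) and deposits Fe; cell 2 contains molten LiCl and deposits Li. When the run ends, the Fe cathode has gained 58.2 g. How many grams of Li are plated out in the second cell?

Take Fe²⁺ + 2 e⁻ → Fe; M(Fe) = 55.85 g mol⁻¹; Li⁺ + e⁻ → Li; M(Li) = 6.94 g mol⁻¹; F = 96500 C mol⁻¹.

14.5 g

n(Fe) = 58.2 / 55.85 = 1.042 mol.
Since Fe²⁺ + 2 e⁻ → Fe, n(e⁻) passed = 2 × 1.042 = 2.084 mol.
Cells in series carry the same charge, so the same 2.084 mol of electrons passes through cell 2.
Li⁺ + e⁻ → Li, so n(Li) = 2.084 / 1 = 2.084 mol.
m(Li) = 2.084 × 6.94 = 14.5 g.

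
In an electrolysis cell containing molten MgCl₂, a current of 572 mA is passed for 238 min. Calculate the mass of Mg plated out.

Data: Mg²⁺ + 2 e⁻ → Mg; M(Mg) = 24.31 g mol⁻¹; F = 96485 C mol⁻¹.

1.03 g

Q = I·t = 0.5720 A × 14280 s = 8168 C.
n(e⁻) = Q/F = 8168 / 96485 = 0.08466 mol.
Mg²⁺ + 2 e⁻ → Mg, so n(Mg) = n(e⁻)/2 = 0.04233 mol.
m = n·M = 0.04233 × 24.31 = 1.03 g.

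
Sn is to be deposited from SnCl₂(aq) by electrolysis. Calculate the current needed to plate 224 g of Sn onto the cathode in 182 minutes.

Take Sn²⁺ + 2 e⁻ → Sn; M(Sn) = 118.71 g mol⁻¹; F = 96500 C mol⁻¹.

n(Sn) = 224 / 118.71 = 1.887 mol.
n(e⁻) = 2 × 1.887 = 3.774 mol.
Q = n(e⁻)·F = 3.774 × 96500 = 364200 C.
I = Q/t = 364200 / 10920 s = 33.3 A.

33.3 A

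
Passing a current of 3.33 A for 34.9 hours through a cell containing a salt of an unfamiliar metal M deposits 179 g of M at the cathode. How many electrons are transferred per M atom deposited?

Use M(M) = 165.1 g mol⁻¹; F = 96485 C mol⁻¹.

4

Q = I·t = 3.330 A × 125640 s = 418400 C, so n(e⁻) = 418400/96485 = 4.336 mol.
n(M) deposited = 179 / 165.1 = 1.084 mol.
Electrons per atom = n(e⁻)/n(M) = 4.336 / 1.084 = 4.00 ≈ 4, so the ion is M⁴⁺.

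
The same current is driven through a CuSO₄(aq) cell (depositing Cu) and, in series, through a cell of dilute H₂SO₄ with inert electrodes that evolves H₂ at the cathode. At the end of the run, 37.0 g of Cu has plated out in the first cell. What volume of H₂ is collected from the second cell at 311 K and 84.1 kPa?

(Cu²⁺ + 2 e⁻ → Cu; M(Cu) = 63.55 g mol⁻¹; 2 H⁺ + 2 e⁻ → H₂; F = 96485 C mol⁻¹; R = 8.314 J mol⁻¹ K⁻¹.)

n(Cu) = 37.0 / 63.55 = 0.5822 mol, so n(e⁻) = 2 × 0.5822 = 1.164 mol.
The cells are in series, so the same 1.164 mol of electrons passes through the second cell.
2 H⁺ + 2 e⁻ → H₂ — 2 mol e⁻ per mol H₂, so n(H₂) = 1.164/2 = 0.5822 mol.
V = nRT/P = (0.5822 × 8.314 × 311) / (84.1 × 10³) = 0.0179 m³ = 17.9 L.

17.9 L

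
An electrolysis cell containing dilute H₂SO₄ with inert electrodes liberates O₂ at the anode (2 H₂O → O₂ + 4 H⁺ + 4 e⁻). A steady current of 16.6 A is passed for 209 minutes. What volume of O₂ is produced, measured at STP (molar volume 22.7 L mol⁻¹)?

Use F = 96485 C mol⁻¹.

Q = I·t = 16.60 A × 12540 s = 208200 C.
n(e⁻) = Q/F = 208200 / 96485 = 2.157 mol.
4 electrons are transferred per O₂ molecule, so n(O₂) = 2.157 / 4 = 0.5394 mol.
V = n × V_m = 0.5394 × 22.7 = 12.2 L.

12.2 L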